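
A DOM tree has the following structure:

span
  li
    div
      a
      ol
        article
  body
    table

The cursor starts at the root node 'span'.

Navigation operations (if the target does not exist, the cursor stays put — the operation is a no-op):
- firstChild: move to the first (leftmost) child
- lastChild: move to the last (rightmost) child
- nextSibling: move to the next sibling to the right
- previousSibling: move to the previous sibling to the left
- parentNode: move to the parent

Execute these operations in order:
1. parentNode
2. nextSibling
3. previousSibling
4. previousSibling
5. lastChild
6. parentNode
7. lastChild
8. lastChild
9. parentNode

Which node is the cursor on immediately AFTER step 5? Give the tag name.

Answer: body

Derivation:
After 1 (parentNode): span (no-op, stayed)
After 2 (nextSibling): span (no-op, stayed)
After 3 (previousSibling): span (no-op, stayed)
After 4 (previousSibling): span (no-op, stayed)
After 5 (lastChild): body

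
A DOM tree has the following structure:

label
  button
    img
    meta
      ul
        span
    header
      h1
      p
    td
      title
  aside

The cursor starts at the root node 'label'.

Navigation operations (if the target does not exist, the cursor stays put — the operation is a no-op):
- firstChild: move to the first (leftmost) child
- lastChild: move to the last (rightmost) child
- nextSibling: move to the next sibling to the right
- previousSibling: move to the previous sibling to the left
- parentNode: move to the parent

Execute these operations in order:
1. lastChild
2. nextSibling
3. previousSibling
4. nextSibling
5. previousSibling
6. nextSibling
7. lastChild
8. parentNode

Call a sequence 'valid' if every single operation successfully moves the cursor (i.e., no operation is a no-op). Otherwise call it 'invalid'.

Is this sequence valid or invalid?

After 1 (lastChild): aside
After 2 (nextSibling): aside (no-op, stayed)
After 3 (previousSibling): button
After 4 (nextSibling): aside
After 5 (previousSibling): button
After 6 (nextSibling): aside
After 7 (lastChild): aside (no-op, stayed)
After 8 (parentNode): label

Answer: invalid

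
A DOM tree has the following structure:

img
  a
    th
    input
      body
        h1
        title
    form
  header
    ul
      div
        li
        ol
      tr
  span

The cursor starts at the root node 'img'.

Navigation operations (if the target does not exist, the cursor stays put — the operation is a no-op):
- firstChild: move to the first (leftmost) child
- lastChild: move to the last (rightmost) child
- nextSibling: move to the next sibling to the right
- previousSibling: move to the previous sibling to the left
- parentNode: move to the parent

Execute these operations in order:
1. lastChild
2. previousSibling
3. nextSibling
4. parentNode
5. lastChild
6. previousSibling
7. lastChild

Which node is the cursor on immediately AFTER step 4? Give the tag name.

After 1 (lastChild): span
After 2 (previousSibling): header
After 3 (nextSibling): span
After 4 (parentNode): img

Answer: img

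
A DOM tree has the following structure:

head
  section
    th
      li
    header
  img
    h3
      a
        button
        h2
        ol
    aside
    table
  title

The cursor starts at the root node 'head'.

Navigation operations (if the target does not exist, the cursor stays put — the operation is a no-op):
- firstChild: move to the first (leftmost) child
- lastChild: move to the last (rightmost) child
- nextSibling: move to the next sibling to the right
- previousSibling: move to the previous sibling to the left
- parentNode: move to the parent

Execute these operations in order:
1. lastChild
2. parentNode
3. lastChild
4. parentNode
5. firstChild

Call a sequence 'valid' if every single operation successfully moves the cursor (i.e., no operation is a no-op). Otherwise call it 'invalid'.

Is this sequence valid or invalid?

Answer: valid

Derivation:
After 1 (lastChild): title
After 2 (parentNode): head
After 3 (lastChild): title
After 4 (parentNode): head
After 5 (firstChild): section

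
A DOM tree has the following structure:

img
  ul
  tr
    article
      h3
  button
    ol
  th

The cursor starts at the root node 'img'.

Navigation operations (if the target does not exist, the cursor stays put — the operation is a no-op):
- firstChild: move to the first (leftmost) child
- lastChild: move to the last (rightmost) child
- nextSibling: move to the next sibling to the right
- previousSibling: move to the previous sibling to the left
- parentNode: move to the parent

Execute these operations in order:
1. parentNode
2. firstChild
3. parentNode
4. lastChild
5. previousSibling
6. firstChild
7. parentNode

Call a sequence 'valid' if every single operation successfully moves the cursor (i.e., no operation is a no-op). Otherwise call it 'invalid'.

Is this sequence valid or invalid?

After 1 (parentNode): img (no-op, stayed)
After 2 (firstChild): ul
After 3 (parentNode): img
After 4 (lastChild): th
After 5 (previousSibling): button
After 6 (firstChild): ol
After 7 (parentNode): button

Answer: invalid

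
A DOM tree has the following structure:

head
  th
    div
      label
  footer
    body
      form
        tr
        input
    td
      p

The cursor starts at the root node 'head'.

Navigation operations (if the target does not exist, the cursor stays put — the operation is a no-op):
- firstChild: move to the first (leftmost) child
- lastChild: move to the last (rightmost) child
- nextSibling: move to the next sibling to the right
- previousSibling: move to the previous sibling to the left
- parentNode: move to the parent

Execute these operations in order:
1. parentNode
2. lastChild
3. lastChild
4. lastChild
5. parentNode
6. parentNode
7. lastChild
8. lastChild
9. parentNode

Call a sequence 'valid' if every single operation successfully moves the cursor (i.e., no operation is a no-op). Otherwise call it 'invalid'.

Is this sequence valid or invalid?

After 1 (parentNode): head (no-op, stayed)
After 2 (lastChild): footer
After 3 (lastChild): td
After 4 (lastChild): p
After 5 (parentNode): td
After 6 (parentNode): footer
After 7 (lastChild): td
After 8 (lastChild): p
After 9 (parentNode): td

Answer: invalid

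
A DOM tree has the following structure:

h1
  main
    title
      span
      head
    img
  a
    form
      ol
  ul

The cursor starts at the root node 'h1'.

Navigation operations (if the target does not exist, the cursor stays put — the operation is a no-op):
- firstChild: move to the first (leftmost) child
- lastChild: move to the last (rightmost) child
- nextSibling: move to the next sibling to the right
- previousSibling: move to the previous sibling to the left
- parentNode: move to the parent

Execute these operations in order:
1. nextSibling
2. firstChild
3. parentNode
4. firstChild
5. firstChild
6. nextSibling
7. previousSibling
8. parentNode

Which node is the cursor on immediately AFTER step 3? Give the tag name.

After 1 (nextSibling): h1 (no-op, stayed)
After 2 (firstChild): main
After 3 (parentNode): h1

Answer: h1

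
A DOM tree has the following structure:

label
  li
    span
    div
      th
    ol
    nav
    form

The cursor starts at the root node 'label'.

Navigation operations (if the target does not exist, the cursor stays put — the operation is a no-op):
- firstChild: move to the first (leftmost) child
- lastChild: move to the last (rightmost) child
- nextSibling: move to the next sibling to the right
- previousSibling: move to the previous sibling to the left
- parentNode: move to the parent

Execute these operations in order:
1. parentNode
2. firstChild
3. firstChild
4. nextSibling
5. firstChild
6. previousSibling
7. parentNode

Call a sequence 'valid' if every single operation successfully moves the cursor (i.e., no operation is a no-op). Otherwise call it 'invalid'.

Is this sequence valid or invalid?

Answer: invalid

Derivation:
After 1 (parentNode): label (no-op, stayed)
After 2 (firstChild): li
After 3 (firstChild): span
After 4 (nextSibling): div
After 5 (firstChild): th
After 6 (previousSibling): th (no-op, stayed)
After 7 (parentNode): div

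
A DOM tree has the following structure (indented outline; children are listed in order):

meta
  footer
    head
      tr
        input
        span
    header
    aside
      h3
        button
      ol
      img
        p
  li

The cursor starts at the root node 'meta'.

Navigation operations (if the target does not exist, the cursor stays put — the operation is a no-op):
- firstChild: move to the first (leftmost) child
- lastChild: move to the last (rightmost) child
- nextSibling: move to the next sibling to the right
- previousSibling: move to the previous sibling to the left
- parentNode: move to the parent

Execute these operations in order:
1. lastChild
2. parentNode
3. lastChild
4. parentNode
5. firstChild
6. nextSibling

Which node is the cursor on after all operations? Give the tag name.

Answer: li

Derivation:
After 1 (lastChild): li
After 2 (parentNode): meta
After 3 (lastChild): li
After 4 (parentNode): meta
After 5 (firstChild): footer
After 6 (nextSibling): li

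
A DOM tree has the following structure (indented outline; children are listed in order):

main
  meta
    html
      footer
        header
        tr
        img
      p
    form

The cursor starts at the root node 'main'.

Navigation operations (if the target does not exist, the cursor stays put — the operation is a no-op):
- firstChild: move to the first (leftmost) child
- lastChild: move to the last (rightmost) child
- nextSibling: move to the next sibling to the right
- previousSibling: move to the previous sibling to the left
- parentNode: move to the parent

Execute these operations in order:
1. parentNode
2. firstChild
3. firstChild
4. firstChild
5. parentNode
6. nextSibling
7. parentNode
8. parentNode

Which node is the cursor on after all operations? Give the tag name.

Answer: main

Derivation:
After 1 (parentNode): main (no-op, stayed)
After 2 (firstChild): meta
After 3 (firstChild): html
After 4 (firstChild): footer
After 5 (parentNode): html
After 6 (nextSibling): form
After 7 (parentNode): meta
After 8 (parentNode): main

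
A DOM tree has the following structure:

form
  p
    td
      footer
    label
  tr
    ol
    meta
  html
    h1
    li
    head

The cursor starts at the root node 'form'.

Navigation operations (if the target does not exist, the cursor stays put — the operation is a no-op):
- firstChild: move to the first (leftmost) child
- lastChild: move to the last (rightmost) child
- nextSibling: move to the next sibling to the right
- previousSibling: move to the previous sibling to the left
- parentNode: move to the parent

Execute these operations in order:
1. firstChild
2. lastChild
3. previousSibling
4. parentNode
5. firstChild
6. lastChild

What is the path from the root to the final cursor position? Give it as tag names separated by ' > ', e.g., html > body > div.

Answer: form > p > td > footer

Derivation:
After 1 (firstChild): p
After 2 (lastChild): label
After 3 (previousSibling): td
After 4 (parentNode): p
After 5 (firstChild): td
After 6 (lastChild): footer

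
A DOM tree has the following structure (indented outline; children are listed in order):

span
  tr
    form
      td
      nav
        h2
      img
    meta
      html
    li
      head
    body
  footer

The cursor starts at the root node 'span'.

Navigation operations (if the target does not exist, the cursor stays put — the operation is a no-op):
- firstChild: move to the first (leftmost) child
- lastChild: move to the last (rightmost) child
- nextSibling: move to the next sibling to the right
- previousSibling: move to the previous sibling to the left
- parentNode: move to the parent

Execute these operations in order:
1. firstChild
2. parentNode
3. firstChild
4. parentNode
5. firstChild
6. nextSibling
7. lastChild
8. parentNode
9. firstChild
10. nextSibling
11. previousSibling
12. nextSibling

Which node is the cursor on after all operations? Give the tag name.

Answer: footer

Derivation:
After 1 (firstChild): tr
After 2 (parentNode): span
After 3 (firstChild): tr
After 4 (parentNode): span
After 5 (firstChild): tr
After 6 (nextSibling): footer
After 7 (lastChild): footer (no-op, stayed)
After 8 (parentNode): span
After 9 (firstChild): tr
After 10 (nextSibling): footer
After 11 (previousSibling): tr
After 12 (nextSibling): footer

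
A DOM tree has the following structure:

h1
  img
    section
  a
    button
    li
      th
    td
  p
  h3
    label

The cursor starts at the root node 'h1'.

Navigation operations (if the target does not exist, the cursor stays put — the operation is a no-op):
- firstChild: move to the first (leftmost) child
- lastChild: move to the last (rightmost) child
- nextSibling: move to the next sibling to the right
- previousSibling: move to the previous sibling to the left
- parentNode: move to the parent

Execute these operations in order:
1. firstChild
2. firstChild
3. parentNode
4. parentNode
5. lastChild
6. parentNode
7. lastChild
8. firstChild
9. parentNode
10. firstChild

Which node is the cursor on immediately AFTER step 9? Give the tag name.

Answer: h3

Derivation:
After 1 (firstChild): img
After 2 (firstChild): section
After 3 (parentNode): img
After 4 (parentNode): h1
After 5 (lastChild): h3
After 6 (parentNode): h1
After 7 (lastChild): h3
After 8 (firstChild): label
After 9 (parentNode): h3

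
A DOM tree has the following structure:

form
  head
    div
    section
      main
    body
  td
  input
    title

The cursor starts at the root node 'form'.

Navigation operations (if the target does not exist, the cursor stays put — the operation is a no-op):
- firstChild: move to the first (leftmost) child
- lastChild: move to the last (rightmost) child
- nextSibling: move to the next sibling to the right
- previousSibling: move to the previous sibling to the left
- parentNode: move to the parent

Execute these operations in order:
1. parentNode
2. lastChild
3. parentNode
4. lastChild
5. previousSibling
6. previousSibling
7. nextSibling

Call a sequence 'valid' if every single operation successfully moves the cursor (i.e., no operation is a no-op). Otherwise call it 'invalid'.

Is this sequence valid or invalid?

Answer: invalid

Derivation:
After 1 (parentNode): form (no-op, stayed)
After 2 (lastChild): input
After 3 (parentNode): form
After 4 (lastChild): input
After 5 (previousSibling): td
After 6 (previousSibling): head
After 7 (nextSibling): td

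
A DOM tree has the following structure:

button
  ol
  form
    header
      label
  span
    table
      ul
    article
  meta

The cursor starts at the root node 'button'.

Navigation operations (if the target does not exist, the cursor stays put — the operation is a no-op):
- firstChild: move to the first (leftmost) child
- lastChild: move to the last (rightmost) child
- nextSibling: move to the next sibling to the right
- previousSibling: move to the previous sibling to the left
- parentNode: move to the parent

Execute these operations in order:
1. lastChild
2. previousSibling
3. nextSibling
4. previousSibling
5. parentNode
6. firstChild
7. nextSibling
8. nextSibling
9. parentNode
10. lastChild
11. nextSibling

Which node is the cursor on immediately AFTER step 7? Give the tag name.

After 1 (lastChild): meta
After 2 (previousSibling): span
After 3 (nextSibling): meta
After 4 (previousSibling): span
After 5 (parentNode): button
After 6 (firstChild): ol
After 7 (nextSibling): form

Answer: form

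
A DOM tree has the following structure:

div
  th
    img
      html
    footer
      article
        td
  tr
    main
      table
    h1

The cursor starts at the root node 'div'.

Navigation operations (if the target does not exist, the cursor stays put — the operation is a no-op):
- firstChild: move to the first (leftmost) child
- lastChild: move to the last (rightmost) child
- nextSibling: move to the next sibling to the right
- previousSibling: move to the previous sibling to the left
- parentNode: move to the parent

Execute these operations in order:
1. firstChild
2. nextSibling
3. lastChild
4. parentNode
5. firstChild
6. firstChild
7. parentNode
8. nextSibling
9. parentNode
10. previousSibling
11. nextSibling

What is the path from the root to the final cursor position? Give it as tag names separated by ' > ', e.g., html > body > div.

After 1 (firstChild): th
After 2 (nextSibling): tr
After 3 (lastChild): h1
After 4 (parentNode): tr
After 5 (firstChild): main
After 6 (firstChild): table
After 7 (parentNode): main
After 8 (nextSibling): h1
After 9 (parentNode): tr
After 10 (previousSibling): th
After 11 (nextSibling): tr

Answer: div > tr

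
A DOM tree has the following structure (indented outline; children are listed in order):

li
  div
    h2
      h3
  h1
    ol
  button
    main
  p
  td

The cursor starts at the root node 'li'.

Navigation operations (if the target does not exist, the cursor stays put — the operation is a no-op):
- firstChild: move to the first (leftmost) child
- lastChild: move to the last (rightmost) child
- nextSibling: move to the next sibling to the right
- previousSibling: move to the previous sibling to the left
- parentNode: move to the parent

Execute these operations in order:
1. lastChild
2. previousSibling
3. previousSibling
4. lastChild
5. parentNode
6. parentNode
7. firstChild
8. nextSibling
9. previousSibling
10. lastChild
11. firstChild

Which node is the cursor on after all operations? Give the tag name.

After 1 (lastChild): td
After 2 (previousSibling): p
After 3 (previousSibling): button
After 4 (lastChild): main
After 5 (parentNode): button
After 6 (parentNode): li
After 7 (firstChild): div
After 8 (nextSibling): h1
After 9 (previousSibling): div
After 10 (lastChild): h2
After 11 (firstChild): h3

Answer: h3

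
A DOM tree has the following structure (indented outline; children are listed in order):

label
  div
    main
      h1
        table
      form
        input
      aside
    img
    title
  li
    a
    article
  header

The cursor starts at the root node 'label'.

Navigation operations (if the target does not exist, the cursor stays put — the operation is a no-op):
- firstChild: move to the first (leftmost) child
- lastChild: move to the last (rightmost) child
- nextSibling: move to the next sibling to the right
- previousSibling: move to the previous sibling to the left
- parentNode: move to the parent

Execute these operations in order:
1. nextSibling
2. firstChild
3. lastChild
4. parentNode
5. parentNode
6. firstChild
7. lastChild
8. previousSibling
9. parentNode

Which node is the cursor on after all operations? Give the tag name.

Answer: div

Derivation:
After 1 (nextSibling): label (no-op, stayed)
After 2 (firstChild): div
After 3 (lastChild): title
After 4 (parentNode): div
After 5 (parentNode): label
After 6 (firstChild): div
After 7 (lastChild): title
After 8 (previousSibling): img
After 9 (parentNode): div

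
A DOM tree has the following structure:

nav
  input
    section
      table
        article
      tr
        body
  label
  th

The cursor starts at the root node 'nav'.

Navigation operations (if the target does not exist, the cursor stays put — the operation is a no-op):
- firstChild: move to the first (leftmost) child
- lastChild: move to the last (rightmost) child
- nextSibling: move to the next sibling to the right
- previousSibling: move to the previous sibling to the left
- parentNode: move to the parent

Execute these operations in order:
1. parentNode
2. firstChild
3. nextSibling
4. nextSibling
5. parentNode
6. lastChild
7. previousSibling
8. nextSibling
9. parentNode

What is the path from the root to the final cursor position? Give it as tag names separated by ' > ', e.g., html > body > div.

Answer: nav

Derivation:
After 1 (parentNode): nav (no-op, stayed)
After 2 (firstChild): input
After 3 (nextSibling): label
After 4 (nextSibling): th
After 5 (parentNode): nav
After 6 (lastChild): th
After 7 (previousSibling): label
After 8 (nextSibling): th
After 9 (parentNode): nav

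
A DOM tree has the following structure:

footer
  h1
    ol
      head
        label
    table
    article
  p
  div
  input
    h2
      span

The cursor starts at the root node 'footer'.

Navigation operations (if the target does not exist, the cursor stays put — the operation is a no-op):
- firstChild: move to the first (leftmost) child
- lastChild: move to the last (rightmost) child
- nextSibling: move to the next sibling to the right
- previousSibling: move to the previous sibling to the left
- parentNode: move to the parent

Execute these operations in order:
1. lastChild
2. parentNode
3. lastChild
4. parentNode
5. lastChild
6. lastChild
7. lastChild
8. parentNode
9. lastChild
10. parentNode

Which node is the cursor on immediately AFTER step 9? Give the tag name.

Answer: span

Derivation:
After 1 (lastChild): input
After 2 (parentNode): footer
After 3 (lastChild): input
After 4 (parentNode): footer
After 5 (lastChild): input
After 6 (lastChild): h2
After 7 (lastChild): span
After 8 (parentNode): h2
After 9 (lastChild): span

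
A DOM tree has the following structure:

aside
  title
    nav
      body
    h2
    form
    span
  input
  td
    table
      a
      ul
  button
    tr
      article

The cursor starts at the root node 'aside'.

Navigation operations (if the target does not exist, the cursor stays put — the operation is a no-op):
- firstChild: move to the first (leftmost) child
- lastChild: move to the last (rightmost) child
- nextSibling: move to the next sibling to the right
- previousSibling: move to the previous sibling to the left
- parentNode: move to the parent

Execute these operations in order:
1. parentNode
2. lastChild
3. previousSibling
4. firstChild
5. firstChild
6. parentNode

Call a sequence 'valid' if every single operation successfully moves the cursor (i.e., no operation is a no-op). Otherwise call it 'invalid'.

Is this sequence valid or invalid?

After 1 (parentNode): aside (no-op, stayed)
After 2 (lastChild): button
After 3 (previousSibling): td
After 4 (firstChild): table
After 5 (firstChild): a
After 6 (parentNode): table

Answer: invalid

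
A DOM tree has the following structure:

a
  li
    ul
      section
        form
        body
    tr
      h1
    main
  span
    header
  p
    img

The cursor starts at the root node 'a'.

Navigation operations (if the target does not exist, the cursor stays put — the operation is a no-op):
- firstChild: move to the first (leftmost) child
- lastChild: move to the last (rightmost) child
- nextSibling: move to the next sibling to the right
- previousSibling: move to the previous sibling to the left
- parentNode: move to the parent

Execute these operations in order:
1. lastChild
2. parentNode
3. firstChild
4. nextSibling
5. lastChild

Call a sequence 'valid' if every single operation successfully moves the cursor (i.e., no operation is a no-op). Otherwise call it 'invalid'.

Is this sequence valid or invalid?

Answer: valid

Derivation:
After 1 (lastChild): p
After 2 (parentNode): a
After 3 (firstChild): li
After 4 (nextSibling): span
After 5 (lastChild): header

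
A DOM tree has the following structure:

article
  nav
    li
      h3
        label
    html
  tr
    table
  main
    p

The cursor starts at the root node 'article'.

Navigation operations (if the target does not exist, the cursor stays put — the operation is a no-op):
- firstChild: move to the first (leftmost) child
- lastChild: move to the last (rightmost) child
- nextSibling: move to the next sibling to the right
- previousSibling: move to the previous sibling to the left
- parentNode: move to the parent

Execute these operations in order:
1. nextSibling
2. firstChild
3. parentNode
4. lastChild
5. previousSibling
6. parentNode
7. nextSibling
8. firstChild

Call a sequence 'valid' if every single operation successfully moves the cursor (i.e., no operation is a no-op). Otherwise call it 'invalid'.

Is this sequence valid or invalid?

After 1 (nextSibling): article (no-op, stayed)
After 2 (firstChild): nav
After 3 (parentNode): article
After 4 (lastChild): main
After 5 (previousSibling): tr
After 6 (parentNode): article
After 7 (nextSibling): article (no-op, stayed)
After 8 (firstChild): nav

Answer: invalid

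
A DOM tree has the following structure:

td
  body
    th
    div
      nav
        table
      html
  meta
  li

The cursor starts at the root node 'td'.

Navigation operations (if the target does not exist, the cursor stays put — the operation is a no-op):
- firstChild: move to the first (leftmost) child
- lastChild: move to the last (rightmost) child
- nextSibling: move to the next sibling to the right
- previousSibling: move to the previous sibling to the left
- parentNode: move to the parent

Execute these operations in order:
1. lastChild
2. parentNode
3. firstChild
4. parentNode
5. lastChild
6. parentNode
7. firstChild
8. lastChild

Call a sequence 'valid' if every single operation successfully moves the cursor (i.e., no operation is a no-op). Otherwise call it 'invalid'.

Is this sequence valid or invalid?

After 1 (lastChild): li
After 2 (parentNode): td
After 3 (firstChild): body
After 4 (parentNode): td
After 5 (lastChild): li
After 6 (parentNode): td
After 7 (firstChild): body
After 8 (lastChild): div

Answer: valid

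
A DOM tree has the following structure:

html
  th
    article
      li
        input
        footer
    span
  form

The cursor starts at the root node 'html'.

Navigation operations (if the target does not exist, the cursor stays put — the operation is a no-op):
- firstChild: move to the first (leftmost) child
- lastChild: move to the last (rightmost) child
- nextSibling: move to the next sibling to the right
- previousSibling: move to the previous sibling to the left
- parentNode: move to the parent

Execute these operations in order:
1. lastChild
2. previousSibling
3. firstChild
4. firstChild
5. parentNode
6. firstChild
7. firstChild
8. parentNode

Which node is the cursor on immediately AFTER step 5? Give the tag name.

Answer: article

Derivation:
After 1 (lastChild): form
After 2 (previousSibling): th
After 3 (firstChild): article
After 4 (firstChild): li
After 5 (parentNode): article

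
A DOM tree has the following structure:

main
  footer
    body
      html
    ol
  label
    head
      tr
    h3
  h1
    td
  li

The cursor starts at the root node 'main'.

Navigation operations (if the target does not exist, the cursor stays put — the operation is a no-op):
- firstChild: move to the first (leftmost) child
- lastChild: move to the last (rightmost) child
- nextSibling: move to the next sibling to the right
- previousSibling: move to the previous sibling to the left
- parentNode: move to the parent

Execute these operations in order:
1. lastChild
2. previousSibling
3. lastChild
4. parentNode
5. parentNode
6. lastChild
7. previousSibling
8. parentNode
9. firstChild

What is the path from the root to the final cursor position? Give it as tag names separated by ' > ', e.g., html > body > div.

Answer: main > footer

Derivation:
After 1 (lastChild): li
After 2 (previousSibling): h1
After 3 (lastChild): td
After 4 (parentNode): h1
After 5 (parentNode): main
After 6 (lastChild): li
After 7 (previousSibling): h1
After 8 (parentNode): main
After 9 (firstChild): footer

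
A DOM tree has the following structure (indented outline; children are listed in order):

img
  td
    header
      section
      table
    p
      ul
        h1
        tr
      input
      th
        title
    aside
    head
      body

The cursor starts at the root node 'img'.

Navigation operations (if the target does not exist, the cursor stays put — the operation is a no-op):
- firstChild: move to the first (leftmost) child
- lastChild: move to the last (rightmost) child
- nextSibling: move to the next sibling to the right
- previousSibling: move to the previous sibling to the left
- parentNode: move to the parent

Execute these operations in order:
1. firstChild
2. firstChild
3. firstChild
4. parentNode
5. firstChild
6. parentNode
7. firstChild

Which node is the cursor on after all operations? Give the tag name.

Answer: section

Derivation:
After 1 (firstChild): td
After 2 (firstChild): header
After 3 (firstChild): section
After 4 (parentNode): header
After 5 (firstChild): section
After 6 (parentNode): header
After 7 (firstChild): section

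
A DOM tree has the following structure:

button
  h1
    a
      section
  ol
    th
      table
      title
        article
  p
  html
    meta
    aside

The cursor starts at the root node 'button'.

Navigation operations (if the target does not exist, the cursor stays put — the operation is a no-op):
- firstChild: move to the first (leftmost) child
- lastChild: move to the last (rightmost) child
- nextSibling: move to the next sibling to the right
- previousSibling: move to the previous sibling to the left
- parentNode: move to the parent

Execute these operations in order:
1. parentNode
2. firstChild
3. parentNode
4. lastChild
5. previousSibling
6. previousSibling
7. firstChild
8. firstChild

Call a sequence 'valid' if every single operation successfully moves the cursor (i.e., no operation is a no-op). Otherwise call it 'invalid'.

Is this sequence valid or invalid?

Answer: invalid

Derivation:
After 1 (parentNode): button (no-op, stayed)
After 2 (firstChild): h1
After 3 (parentNode): button
After 4 (lastChild): html
After 5 (previousSibling): p
After 6 (previousSibling): ol
After 7 (firstChild): th
After 8 (firstChild): table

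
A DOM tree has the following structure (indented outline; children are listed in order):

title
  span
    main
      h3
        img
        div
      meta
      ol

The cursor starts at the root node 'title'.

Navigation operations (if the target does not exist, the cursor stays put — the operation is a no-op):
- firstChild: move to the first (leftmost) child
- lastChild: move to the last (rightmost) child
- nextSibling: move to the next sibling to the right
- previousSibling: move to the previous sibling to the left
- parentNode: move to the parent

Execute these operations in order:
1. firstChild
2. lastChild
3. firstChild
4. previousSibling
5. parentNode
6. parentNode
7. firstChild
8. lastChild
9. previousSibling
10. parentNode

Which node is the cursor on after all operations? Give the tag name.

Answer: main

Derivation:
After 1 (firstChild): span
After 2 (lastChild): main
After 3 (firstChild): h3
After 4 (previousSibling): h3 (no-op, stayed)
After 5 (parentNode): main
After 6 (parentNode): span
After 7 (firstChild): main
After 8 (lastChild): ol
After 9 (previousSibling): meta
After 10 (parentNode): main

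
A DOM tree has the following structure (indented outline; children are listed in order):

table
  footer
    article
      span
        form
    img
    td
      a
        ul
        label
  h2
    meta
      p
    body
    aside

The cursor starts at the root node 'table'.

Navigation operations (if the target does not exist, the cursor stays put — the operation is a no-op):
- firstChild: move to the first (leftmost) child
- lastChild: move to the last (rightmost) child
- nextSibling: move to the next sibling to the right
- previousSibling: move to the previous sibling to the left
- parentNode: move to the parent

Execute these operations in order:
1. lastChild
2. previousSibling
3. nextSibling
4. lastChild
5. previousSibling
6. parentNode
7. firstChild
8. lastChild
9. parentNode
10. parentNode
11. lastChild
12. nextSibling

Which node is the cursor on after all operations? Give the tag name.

After 1 (lastChild): h2
After 2 (previousSibling): footer
After 3 (nextSibling): h2
After 4 (lastChild): aside
After 5 (previousSibling): body
After 6 (parentNode): h2
After 7 (firstChild): meta
After 8 (lastChild): p
After 9 (parentNode): meta
After 10 (parentNode): h2
After 11 (lastChild): aside
After 12 (nextSibling): aside (no-op, stayed)

Answer: aside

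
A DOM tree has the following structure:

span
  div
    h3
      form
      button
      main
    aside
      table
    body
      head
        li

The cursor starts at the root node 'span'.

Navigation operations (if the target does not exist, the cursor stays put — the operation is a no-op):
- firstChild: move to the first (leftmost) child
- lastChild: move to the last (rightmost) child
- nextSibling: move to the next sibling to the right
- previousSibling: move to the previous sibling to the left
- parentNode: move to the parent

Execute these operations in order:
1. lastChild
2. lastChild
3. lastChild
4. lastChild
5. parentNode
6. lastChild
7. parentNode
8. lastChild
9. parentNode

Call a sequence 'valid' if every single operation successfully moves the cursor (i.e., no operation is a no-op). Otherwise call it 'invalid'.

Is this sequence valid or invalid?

Answer: valid

Derivation:
After 1 (lastChild): div
After 2 (lastChild): body
After 3 (lastChild): head
After 4 (lastChild): li
After 5 (parentNode): head
After 6 (lastChild): li
After 7 (parentNode): head
After 8 (lastChild): li
After 9 (parentNode): head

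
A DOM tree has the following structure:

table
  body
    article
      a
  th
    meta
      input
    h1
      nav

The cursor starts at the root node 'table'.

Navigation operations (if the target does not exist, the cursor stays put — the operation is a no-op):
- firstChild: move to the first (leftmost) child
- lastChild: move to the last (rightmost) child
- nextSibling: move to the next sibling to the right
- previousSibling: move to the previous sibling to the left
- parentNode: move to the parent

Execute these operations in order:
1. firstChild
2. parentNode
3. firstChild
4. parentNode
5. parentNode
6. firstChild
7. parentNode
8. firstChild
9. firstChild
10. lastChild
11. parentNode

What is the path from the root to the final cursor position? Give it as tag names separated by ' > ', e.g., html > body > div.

Answer: table > body > article

Derivation:
After 1 (firstChild): body
After 2 (parentNode): table
After 3 (firstChild): body
After 4 (parentNode): table
After 5 (parentNode): table (no-op, stayed)
After 6 (firstChild): body
After 7 (parentNode): table
After 8 (firstChild): body
After 9 (firstChild): article
After 10 (lastChild): a
After 11 (parentNode): article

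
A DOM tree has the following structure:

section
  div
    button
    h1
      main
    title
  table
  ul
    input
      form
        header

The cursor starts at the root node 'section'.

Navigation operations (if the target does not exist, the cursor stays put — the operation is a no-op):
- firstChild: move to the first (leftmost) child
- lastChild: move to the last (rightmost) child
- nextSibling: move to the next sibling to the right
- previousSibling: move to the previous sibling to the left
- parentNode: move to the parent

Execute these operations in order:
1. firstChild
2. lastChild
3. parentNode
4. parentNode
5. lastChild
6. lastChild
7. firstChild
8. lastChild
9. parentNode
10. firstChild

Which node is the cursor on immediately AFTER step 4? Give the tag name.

Answer: section

Derivation:
After 1 (firstChild): div
After 2 (lastChild): title
After 3 (parentNode): div
After 4 (parentNode): section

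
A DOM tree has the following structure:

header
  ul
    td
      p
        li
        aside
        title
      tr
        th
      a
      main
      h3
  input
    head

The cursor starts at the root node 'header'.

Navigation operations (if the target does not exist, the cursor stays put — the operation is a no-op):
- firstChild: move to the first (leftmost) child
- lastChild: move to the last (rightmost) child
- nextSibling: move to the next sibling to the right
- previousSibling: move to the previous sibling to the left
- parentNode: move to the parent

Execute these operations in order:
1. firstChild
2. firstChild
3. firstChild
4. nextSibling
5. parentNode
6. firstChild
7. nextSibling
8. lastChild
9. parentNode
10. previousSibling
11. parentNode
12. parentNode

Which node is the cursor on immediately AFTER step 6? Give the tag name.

After 1 (firstChild): ul
After 2 (firstChild): td
After 3 (firstChild): p
After 4 (nextSibling): tr
After 5 (parentNode): td
After 6 (firstChild): p

Answer: p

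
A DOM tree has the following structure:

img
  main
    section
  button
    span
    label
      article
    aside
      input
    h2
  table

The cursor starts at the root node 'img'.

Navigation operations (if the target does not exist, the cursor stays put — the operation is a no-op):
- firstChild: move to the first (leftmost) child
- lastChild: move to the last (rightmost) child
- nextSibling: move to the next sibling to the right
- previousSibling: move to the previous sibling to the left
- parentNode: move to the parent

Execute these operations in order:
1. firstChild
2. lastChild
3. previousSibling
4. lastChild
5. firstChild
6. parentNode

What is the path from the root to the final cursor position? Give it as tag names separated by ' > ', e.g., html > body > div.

Answer: img > main

Derivation:
After 1 (firstChild): main
After 2 (lastChild): section
After 3 (previousSibling): section (no-op, stayed)
After 4 (lastChild): section (no-op, stayed)
After 5 (firstChild): section (no-op, stayed)
After 6 (parentNode): main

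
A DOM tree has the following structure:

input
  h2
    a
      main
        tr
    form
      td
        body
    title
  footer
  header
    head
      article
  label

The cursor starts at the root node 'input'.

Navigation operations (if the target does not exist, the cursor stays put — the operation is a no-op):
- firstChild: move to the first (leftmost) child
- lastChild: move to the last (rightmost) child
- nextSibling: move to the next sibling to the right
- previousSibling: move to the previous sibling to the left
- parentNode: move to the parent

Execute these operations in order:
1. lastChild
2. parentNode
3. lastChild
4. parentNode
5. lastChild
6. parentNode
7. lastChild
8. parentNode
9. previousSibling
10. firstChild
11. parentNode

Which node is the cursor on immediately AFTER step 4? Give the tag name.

After 1 (lastChild): label
After 2 (parentNode): input
After 3 (lastChild): label
After 4 (parentNode): input

Answer: input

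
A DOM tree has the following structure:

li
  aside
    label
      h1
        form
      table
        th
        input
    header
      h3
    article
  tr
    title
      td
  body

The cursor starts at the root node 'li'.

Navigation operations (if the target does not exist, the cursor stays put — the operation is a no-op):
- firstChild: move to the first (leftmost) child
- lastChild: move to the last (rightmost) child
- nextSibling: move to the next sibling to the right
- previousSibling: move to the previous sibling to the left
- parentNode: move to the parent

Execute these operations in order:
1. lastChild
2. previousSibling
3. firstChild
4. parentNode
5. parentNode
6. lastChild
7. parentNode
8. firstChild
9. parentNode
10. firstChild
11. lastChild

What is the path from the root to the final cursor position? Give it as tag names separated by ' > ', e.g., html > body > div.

After 1 (lastChild): body
After 2 (previousSibling): tr
After 3 (firstChild): title
After 4 (parentNode): tr
After 5 (parentNode): li
After 6 (lastChild): body
After 7 (parentNode): li
After 8 (firstChild): aside
After 9 (parentNode): li
After 10 (firstChild): aside
After 11 (lastChild): article

Answer: li > aside > article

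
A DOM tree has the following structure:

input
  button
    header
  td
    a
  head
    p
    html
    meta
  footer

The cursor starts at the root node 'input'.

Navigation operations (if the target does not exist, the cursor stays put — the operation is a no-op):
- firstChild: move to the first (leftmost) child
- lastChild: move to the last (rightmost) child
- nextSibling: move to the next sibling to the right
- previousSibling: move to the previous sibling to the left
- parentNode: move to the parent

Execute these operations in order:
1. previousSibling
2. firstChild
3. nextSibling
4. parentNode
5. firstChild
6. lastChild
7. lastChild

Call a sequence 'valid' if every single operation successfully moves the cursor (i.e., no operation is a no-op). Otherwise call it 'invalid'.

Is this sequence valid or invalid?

Answer: invalid

Derivation:
After 1 (previousSibling): input (no-op, stayed)
After 2 (firstChild): button
After 3 (nextSibling): td
After 4 (parentNode): input
After 5 (firstChild): button
After 6 (lastChild): header
After 7 (lastChild): header (no-op, stayed)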